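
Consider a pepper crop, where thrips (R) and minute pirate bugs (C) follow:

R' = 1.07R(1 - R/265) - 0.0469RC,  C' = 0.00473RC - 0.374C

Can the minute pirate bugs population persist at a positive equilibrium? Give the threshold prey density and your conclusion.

The predator equation gives dC/dt > 0 only when R > 0.374/0.00473 = 79.1.
Without the predator, R → K = 265. Since 265 > 79.1, the predator can invade and persist.

Threshold R = 79.1; K > 79.1, so yes, the predator persists.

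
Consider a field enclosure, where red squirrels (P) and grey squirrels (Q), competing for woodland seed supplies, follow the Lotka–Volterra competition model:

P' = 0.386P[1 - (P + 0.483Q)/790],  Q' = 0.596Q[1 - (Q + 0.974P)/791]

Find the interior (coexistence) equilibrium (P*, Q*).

Setting both brackets to zero gives the nullclines P + 0.483Q = 790 and 0.974P + Q = 791.
Substituting Q = 791 - 0.974P into the first: P(1 - 0.483·0.974) = 790 - 0.483·791.
So P* = 408/0.53 = 770, and then Q* = 791 - 0.974·770 = 40.7.

P* ≈ 770, Q* ≈ 40.7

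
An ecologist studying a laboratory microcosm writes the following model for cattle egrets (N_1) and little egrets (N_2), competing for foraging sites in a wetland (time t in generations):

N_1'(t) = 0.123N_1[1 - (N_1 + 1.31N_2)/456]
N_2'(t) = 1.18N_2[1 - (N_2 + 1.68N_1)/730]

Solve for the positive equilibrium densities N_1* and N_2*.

Setting both brackets to zero gives the nullclines N_1 + 1.31N_2 = 456 and 1.68N_1 + N_2 = 730.
Substituting N_2 = 730 - 1.68N_1 into the first: N_1(1 - 1.31·1.68) = 456 - 1.31·730.
So N_1* = -500/-1.2 = 417, and then N_2* = 730 - 1.68·417 = 30.

N_1* ≈ 417, N_2* ≈ 30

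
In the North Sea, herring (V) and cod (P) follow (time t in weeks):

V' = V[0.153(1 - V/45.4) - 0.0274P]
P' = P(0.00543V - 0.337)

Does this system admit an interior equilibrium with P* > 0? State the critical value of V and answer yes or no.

The predator equation gives dP/dt > 0 only when V > 0.337/0.00543 = 62.1.
Without the predator, V → K = 45.4. Since 45.4 < 62.1, the predator cannot invade.

Threshold V = 62.1; K < 62.1, so no, the predator goes extinct.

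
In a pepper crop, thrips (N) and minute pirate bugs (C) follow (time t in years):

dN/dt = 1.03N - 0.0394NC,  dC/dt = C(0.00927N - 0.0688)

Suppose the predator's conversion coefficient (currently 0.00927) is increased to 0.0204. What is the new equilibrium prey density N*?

At the interior fixed point, setting dC/dt = 0 with C > 0 fixes N* = (predator death rate)/(NC coefficient) — independent of the other coefficients.
With the change, N* = 0.0688/0.0204 = 3.37; it falls from 7.42.

N* ≈ 3.37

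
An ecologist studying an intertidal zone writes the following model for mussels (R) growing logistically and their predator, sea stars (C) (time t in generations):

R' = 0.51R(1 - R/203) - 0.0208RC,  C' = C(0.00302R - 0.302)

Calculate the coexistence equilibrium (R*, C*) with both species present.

From dC/dt = 0 with C > 0: 0.00302R* = 0.302, so R* = 100.
Substitute into dR/dt = 0: 0.51(1 - 100/203) = 0.0208C*.
The bracket is 0.507, giving C* = 0.259/0.0208 = 12.4.

R* ≈ 100, C* ≈ 12.4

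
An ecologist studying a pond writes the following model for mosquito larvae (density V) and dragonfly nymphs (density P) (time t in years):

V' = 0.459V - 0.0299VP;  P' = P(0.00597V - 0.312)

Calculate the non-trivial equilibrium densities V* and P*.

Set dP/dt = 0 with P > 0: 0.00597V - 0.312 = 0, so V* = 0.312/0.00597 = 52.3.
Set dV/dt = 0 with V > 0: 0.459 - 0.0299P = 0, so P* = 0.459/0.0299 = 15.4.

V* ≈ 52.3, P* ≈ 15.4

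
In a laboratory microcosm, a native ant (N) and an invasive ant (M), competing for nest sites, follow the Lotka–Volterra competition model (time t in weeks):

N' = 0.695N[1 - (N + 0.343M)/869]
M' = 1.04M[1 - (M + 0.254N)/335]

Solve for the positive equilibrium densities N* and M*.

Setting both brackets to zero gives the nullclines N + 0.343M = 869 and 0.254N + M = 335.
Substituting M = 335 - 0.254N into the first: N(1 - 0.343·0.254) = 869 - 0.343·335.
So N* = 754/0.913 = 826, and then M* = 335 - 0.254·826 = 125.

N* ≈ 826, M* ≈ 125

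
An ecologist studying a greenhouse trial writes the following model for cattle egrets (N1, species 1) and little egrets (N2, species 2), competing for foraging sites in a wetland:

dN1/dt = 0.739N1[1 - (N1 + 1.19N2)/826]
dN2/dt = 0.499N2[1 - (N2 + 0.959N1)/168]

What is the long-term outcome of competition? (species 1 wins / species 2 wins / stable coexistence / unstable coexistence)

species 1 excludes species 2

Compare the nullcline intercepts: K1/α12 = 826/1.19 = 694 > K2 = 168; K2/α21 = 168/0.959 = 175 < K1 = 826.
Since the inequalities point opposite ways, species 1 can invade but species 2 cannot.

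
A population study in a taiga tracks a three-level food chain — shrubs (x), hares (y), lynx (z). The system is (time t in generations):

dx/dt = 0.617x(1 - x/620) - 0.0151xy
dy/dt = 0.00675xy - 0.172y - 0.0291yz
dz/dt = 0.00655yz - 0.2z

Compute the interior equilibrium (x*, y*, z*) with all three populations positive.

x* ≈ 157, y* ≈ 30.5, z* ≈ 30.4

From dz/dt = 0: 0.00655y* = 0.2, so y* = 30.5.
From dx/dt = 0: 0.617(1 - x*/620) = 0.0151·30.5, giving x* = 620·(1 - 0.747) = 157.
From dy/dt = 0: 0.00675·157 - 0.172 = 0.0291z*, so z* = 0.886/0.0291 = 30.4.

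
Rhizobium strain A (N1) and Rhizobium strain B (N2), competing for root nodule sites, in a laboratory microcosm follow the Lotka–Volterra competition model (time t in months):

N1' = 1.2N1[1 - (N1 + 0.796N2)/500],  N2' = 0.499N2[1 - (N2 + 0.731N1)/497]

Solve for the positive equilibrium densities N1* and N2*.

Setting both brackets to zero gives the nullclines N1 + 0.796N2 = 500 and 0.731N1 + N2 = 497.
Substituting N2 = 497 - 0.731N1 into the first: N1(1 - 0.796·0.731) = 500 - 0.796·497.
So N1* = 104/0.418 = 250, and then N2* = 497 - 0.731·250 = 315.

N1* ≈ 250, N2* ≈ 315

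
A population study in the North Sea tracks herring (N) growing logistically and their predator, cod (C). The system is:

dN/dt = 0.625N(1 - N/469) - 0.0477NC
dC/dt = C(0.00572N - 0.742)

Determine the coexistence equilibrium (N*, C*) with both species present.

N* ≈ 130, C* ≈ 9.48

From dC/dt = 0 with C > 0: 0.00572N* = 0.742, so N* = 130.
Substitute into dN/dt = 0: 0.625(1 - 130/469) = 0.0477C*.
The bracket is 0.723, giving C* = 0.452/0.0477 = 9.48.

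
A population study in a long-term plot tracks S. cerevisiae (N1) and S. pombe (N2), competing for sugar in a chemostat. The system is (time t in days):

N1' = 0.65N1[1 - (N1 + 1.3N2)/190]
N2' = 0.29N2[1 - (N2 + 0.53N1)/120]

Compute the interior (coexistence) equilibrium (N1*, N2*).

Setting both brackets to zero gives the nullclines N1 + 1.3N2 = 190 and 0.53N1 + N2 = 120.
Substituting N2 = 120 - 0.53N1 into the first: N1(1 - 1.3·0.53) = 190 - 1.3·120.
So N1* = 34/0.311 = 109, and then N2* = 120 - 0.53·109 = 62.1.

N1* ≈ 109, N2* ≈ 62.1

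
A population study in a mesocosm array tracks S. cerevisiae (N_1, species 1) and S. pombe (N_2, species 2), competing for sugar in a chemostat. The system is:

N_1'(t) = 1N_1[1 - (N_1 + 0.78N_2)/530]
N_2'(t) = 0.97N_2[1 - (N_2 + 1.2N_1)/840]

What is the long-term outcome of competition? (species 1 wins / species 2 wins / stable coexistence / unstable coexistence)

Compare the nullcline intercepts: K1/α12 = 530/0.78 = 679 < K2 = 840; K2/α21 = 840/1.2 = 700 > K1 = 530.
Since the inequalities point opposite ways, species 2 can invade but species 1 cannot.

species 2 excludes species 1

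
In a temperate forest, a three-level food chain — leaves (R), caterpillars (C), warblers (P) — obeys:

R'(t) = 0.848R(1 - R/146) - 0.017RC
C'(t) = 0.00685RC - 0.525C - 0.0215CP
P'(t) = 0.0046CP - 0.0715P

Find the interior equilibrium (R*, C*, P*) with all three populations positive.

From dP/dt = 0: 0.0046C* = 0.0715, so C* = 15.5.
From dR/dt = 0: 0.848(1 - R*/146) = 0.017·15.5, giving R* = 146·(1 - 0.312) = 101.
From dC/dt = 0: 0.00685·101 - 0.525 = 0.0215P*, so P* = 0.163/0.0215 = 7.6.

R* ≈ 101, C* ≈ 15.5, P* ≈ 7.6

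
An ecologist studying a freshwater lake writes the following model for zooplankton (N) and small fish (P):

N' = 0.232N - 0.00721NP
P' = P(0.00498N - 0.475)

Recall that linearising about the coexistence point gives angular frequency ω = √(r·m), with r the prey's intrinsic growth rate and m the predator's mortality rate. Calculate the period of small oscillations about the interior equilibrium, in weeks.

Here r = 0.232 and m = 0.475, so r·m = 0.11.
ω = √0.11 = 0.332 per week, hence T = 2π/ω ≈ 18.9 weeks.

T ≈ 18.9 weeks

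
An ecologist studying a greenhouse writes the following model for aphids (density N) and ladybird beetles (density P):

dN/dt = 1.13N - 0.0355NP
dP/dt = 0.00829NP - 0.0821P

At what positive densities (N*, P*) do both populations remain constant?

Set dP/dt = 0 with P > 0: 0.00829N - 0.0821 = 0, so N* = 0.0821/0.00829 = 9.9.
Set dN/dt = 0 with N > 0: 1.13 - 0.0355P = 0, so P* = 1.13/0.0355 = 31.8.

N* ≈ 9.9, P* ≈ 31.8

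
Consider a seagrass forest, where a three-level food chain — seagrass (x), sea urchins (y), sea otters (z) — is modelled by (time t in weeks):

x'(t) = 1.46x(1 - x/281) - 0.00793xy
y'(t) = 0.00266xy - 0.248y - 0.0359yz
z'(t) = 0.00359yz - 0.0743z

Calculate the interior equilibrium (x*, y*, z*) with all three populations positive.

From dz/dt = 0: 0.00359y* = 0.0743, so y* = 20.7.
From dx/dt = 0: 1.46(1 - x*/281) = 0.00793·20.7, giving x* = 281·(1 - 0.112) = 249.
From dy/dt = 0: 0.00266·249 - 0.248 = 0.0359z*, so z* = 0.415/0.0359 = 11.6.

x* ≈ 249, y* ≈ 20.7, z* ≈ 11.6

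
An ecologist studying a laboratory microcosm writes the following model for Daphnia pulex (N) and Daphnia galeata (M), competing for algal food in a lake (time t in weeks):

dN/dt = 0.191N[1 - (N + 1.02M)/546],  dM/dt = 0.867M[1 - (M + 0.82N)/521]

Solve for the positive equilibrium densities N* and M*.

Setting both brackets to zero gives the nullclines N + 1.02M = 546 and 0.82N + M = 521.
Substituting M = 521 - 0.82N into the first: N(1 - 1.02·0.82) = 546 - 1.02·521.
So N* = 14.6/0.164 = 89.1, and then M* = 521 - 0.82·89.1 = 448.

N* ≈ 89.1, M* ≈ 448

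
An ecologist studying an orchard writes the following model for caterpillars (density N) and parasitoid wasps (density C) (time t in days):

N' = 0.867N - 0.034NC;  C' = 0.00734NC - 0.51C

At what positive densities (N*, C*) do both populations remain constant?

Set dC/dt = 0 with C > 0: 0.00734N - 0.51 = 0, so N* = 0.51/0.00734 = 69.5.
Set dN/dt = 0 with N > 0: 0.867 - 0.034C = 0, so C* = 0.867/0.034 = 25.5.

N* ≈ 69.5, C* ≈ 25.5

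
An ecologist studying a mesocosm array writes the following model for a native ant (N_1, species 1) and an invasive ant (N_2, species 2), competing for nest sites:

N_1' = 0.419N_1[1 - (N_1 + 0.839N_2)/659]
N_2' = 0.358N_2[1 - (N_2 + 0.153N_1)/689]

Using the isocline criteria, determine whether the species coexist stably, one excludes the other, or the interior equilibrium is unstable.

stable coexistence

Compare the nullcline intercepts: K1/α12 = 659/0.839 = 785 > K2 = 689; K2/α21 = 689/0.153 = 4500 > K1 = 659.
Since both inequalities hold, each species can invade when rare, so the interior equilibrium is stable.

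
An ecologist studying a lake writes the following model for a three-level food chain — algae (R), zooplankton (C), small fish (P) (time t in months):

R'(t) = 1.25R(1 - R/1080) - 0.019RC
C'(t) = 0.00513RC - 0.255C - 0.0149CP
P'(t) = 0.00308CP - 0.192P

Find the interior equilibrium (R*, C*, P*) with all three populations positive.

R* ≈ 56.7, C* ≈ 62.3, P* ≈ 2.4

From dP/dt = 0: 0.00308C* = 0.192, so C* = 62.3.
From dR/dt = 0: 1.25(1 - R*/1080) = 0.019·62.3, giving R* = 1080·(1 - 0.948) = 56.7.
From dC/dt = 0: 0.00513·56.7 - 0.255 = 0.0149P*, so P* = 0.0357/0.0149 = 2.4.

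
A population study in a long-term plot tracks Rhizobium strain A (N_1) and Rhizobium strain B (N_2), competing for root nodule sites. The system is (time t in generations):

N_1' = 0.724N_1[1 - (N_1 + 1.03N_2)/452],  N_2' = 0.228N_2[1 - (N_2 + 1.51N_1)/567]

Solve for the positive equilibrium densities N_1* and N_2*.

Setting both brackets to zero gives the nullclines N_1 + 1.03N_2 = 452 and 1.51N_1 + N_2 = 567.
Substituting N_2 = 567 - 1.51N_1 into the first: N_1(1 - 1.03·1.51) = 452 - 1.03·567.
So N_1* = -132/-0.555 = 238, and then N_2* = 567 - 1.51·238 = 208.

N_1* ≈ 238, N_2* ≈ 208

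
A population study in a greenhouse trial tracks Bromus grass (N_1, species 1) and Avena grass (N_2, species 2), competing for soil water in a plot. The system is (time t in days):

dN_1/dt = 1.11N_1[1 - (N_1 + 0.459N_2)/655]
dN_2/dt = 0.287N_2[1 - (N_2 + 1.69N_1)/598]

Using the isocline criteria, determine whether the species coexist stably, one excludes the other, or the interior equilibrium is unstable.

Compare the nullcline intercepts: K1/α12 = 655/0.459 = 1430 > K2 = 598; K2/α21 = 598/1.69 = 354 < K1 = 655.
Since the inequalities point opposite ways, species 1 can invade but species 2 cannot.

species 1 excludes species 2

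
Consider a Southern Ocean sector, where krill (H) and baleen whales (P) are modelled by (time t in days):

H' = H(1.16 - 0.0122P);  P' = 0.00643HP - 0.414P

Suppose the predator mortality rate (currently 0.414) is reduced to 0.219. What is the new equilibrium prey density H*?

H* ≈ 34.1

At the interior fixed point, setting dP/dt = 0 with P > 0 fixes H* = (predator death rate)/(HP coefficient) — independent of the other coefficients.
With the change, H* = 0.219/0.00643 = 34.1; it falls from 64.4.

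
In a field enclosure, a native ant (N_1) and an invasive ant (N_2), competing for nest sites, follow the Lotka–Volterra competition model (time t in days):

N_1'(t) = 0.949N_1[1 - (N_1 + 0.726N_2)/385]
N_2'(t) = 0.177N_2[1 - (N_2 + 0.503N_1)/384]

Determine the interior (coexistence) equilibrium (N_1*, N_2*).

N_1* ≈ 167, N_2* ≈ 300

Setting both brackets to zero gives the nullclines N_1 + 0.726N_2 = 385 and 0.503N_1 + N_2 = 384.
Substituting N_2 = 384 - 0.503N_1 into the first: N_1(1 - 0.726·0.503) = 385 - 0.726·384.
So N_1* = 106/0.635 = 167, and then N_2* = 384 - 0.503·167 = 300.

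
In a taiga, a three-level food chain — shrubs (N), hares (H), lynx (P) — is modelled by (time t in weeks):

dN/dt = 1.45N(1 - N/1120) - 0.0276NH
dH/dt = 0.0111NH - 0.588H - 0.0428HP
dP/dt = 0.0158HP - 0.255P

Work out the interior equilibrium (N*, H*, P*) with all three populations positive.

From dP/dt = 0: 0.0158H* = 0.255, so H* = 16.1.
From dN/dt = 0: 1.45(1 - N*/1120) = 0.0276·16.1, giving N* = 1120·(1 - 0.307) = 776.
From dH/dt = 0: 0.0111·776 - 0.588 = 0.0428P*, so P* = 8.02/0.0428 = 187.

N* ≈ 776, H* ≈ 16.1, P* ≈ 187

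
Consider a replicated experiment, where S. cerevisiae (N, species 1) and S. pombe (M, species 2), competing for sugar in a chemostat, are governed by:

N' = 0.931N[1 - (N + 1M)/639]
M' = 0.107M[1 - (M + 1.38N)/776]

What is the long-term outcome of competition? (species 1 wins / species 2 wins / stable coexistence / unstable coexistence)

Compare the nullcline intercepts: K1/α12 = 639/1 = 639 < K2 = 776; K2/α21 = 776/1.38 = 562 < K1 = 639.
Since both are reversed, neither can invade when rare; the interior point is a saddle.

unstable coexistence (outcome depends on initial conditions)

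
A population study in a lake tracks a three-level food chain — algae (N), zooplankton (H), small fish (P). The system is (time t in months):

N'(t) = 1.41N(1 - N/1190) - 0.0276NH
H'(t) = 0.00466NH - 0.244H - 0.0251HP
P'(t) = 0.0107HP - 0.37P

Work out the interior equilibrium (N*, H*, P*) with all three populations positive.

From dP/dt = 0: 0.0107H* = 0.37, so H* = 34.6.
From dN/dt = 0: 1.41(1 - N*/1190) = 0.0276·34.6, giving N* = 1190·(1 - 0.677) = 385.
From dH/dt = 0: 0.00466·385 - 0.244 = 0.0251P*, so P* = 1.55/0.0251 = 61.7.

N* ≈ 385, H* ≈ 34.6, P* ≈ 61.7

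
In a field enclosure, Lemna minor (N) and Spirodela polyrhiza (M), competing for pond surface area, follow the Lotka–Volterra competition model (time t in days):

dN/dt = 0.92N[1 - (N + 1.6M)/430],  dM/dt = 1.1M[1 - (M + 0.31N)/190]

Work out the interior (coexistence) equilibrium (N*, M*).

Setting both brackets to zero gives the nullclines N + 1.6M = 430 and 0.31N + M = 190.
Substituting M = 190 - 0.31N into the first: N(1 - 1.6·0.31) = 430 - 1.6·190.
So N* = 126/0.504 = 250, and then M* = 190 - 0.31·250 = 112.

N* ≈ 250, M* ≈ 112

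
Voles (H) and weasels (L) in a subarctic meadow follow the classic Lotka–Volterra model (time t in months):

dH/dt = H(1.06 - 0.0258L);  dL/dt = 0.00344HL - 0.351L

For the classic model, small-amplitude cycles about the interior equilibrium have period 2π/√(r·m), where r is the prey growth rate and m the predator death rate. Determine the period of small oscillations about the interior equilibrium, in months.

T ≈ 10.3 months

Here r = 1.06 and m = 0.351, so r·m = 0.372.
ω = √0.372 = 0.61 per month, hence T = 2π/ω ≈ 10.3 months.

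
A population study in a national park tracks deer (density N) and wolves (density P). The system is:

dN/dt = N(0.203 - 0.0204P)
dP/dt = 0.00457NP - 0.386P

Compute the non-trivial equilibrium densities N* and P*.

N* ≈ 84.5, P* ≈ 9.95

Set dP/dt = 0 with P > 0: 0.00457N - 0.386 = 0, so N* = 0.386/0.00457 = 84.5.
Set dN/dt = 0 with N > 0: 0.203 - 0.0204P = 0, so P* = 0.203/0.0204 = 9.95.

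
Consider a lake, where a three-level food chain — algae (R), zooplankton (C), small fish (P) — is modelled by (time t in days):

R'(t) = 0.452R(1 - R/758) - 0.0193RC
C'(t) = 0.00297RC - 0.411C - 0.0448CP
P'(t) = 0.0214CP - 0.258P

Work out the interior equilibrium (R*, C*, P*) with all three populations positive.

R* ≈ 368, C* ≈ 12.1, P* ≈ 15.2

From dP/dt = 0: 0.0214C* = 0.258, so C* = 12.1.
From dR/dt = 0: 0.452(1 - R*/758) = 0.0193·12.1, giving R* = 758·(1 - 0.515) = 368.
From dC/dt = 0: 0.00297·368 - 0.411 = 0.0448P*, so P* = 0.681/0.0448 = 15.2.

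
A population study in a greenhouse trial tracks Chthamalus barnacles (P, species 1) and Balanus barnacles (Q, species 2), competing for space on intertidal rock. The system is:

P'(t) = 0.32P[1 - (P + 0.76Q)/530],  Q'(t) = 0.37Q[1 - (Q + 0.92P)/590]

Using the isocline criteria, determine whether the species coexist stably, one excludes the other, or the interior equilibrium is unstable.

Compare the nullcline intercepts: K1/α12 = 530/0.76 = 697 > K2 = 590; K2/α21 = 590/0.92 = 641 > K1 = 530.
Since both inequalities hold, each species can invade when rare, so the interior equilibrium is stable.

stable coexistence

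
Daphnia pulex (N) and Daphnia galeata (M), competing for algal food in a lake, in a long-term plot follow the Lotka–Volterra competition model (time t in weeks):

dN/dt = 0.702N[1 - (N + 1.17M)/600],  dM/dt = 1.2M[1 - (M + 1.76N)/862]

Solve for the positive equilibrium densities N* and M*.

Setting both brackets to zero gives the nullclines N + 1.17M = 600 and 1.76N + M = 862.
Substituting M = 862 - 1.76N into the first: N(1 - 1.17·1.76) = 600 - 1.17·862.
So N* = -409/-1.06 = 386, and then M* = 862 - 1.76·386 = 183.

N* ≈ 386, M* ≈ 183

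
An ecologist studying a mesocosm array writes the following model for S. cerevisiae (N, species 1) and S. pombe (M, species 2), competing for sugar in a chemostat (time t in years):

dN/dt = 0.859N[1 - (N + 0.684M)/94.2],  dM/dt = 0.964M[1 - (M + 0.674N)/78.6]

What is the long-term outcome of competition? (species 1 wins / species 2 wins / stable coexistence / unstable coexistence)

stable coexistence

Compare the nullcline intercepts: K1/α12 = 94.2/0.684 = 138 > K2 = 78.6; K2/α21 = 78.6/0.674 = 117 > K1 = 94.2.
Since both inequalities hold, each species can invade when rare, so the interior equilibrium is stable.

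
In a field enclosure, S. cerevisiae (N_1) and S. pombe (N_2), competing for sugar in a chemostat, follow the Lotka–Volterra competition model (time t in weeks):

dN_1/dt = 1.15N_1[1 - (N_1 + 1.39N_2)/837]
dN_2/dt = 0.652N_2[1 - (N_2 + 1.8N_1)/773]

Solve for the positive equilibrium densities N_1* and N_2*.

N_1* ≈ 158, N_2* ≈ 488

Setting both brackets to zero gives the nullclines N_1 + 1.39N_2 = 837 and 1.8N_1 + N_2 = 773.
Substituting N_2 = 773 - 1.8N_1 into the first: N_1(1 - 1.39·1.8) = 837 - 1.39·773.
So N_1* = -237/-1.5 = 158, and then N_2* = 773 - 1.8·158 = 488.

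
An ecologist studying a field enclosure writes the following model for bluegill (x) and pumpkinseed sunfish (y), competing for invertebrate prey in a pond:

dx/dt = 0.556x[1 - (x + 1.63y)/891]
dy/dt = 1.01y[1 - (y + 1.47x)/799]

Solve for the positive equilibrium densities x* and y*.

Setting both brackets to zero gives the nullclines x + 1.63y = 891 and 1.47x + y = 799.
Substituting y = 799 - 1.47x into the first: x(1 - 1.63·1.47) = 891 - 1.63·799.
So x* = -411/-1.4 = 295, and then y* = 799 - 1.47·295 = 366.

x* ≈ 295, y* ≈ 366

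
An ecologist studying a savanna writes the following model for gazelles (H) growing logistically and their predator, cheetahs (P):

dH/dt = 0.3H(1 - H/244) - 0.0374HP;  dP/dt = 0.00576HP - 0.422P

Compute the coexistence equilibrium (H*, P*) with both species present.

From dP/dt = 0 with P > 0: 0.00576H* = 0.422, so H* = 73.3.
Substitute into dH/dt = 0: 0.3(1 - 73.3/244) = 0.0374P*.
The bracket is 0.7, giving P* = 0.21/0.0374 = 5.61.

H* ≈ 73.3, P* ≈ 5.61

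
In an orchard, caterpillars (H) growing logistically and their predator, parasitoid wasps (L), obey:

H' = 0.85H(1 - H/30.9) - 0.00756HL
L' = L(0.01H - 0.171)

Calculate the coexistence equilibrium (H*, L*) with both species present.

H* ≈ 17.1, L* ≈ 50.2

From dL/dt = 0 with L > 0: 0.01H* = 0.171, so H* = 17.1.
Substitute into dH/dt = 0: 0.85(1 - 17.1/30.9) = 0.00756L*.
The bracket is 0.447, giving L* = 0.38/0.00756 = 50.2.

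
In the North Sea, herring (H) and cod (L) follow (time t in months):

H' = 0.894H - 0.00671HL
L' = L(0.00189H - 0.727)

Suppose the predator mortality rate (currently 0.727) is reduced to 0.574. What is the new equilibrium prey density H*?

At the interior fixed point, setting dL/dt = 0 with L > 0 fixes H* = (predator death rate)/(HL coefficient) — independent of the other coefficients.
With the change, H* = 0.574/0.00189 = 304; it falls from 385.

H* ≈ 304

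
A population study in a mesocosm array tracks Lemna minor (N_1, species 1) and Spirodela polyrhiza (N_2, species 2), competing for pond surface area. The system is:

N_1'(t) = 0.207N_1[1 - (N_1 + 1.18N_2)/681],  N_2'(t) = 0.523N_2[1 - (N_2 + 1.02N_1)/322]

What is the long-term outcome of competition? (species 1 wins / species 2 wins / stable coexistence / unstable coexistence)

Compare the nullcline intercepts: K1/α12 = 681/1.18 = 577 > K2 = 322; K2/α21 = 322/1.02 = 316 < K1 = 681.
Since the inequalities point opposite ways, species 1 can invade but species 2 cannot.

species 1 excludes species 2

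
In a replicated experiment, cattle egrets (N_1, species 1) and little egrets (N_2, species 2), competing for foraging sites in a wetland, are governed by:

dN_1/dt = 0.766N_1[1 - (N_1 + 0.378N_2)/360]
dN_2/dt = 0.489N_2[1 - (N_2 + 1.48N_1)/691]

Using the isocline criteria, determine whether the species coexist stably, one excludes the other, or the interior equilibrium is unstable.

stable coexistence

Compare the nullcline intercepts: K1/α12 = 360/0.378 = 952 > K2 = 691; K2/α21 = 691/1.48 = 467 > K1 = 360.
Since both inequalities hold, each species can invade when rare, so the interior equilibrium is stable.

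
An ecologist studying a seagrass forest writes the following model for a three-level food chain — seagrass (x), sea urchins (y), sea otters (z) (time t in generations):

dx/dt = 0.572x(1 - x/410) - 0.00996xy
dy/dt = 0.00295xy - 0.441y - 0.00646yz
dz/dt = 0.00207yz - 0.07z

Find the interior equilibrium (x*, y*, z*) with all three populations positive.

From dz/dt = 0: 0.00207y* = 0.07, so y* = 33.8.
From dx/dt = 0: 0.572(1 - x*/410) = 0.00996·33.8, giving x* = 410·(1 - 0.589) = 169.
From dy/dt = 0: 0.00295·169 - 0.441 = 0.00646z*, so z* = 0.0563/0.00646 = 8.72.

x* ≈ 169, y* ≈ 33.8, z* ≈ 8.72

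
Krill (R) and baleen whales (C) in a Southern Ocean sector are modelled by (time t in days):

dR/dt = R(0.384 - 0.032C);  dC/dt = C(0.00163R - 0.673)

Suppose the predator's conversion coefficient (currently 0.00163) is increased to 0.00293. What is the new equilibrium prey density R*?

R* ≈ 230

At the interior fixed point, setting dC/dt = 0 with C > 0 fixes R* = (predator death rate)/(RC coefficient) — independent of the other coefficients.
With the change, R* = 0.673/0.00293 = 230; it falls from 413.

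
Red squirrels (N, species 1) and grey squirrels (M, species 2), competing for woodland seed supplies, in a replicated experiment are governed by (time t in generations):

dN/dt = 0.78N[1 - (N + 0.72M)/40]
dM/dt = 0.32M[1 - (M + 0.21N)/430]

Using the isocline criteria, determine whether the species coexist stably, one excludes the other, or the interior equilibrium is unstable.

species 2 excludes species 1

Compare the nullcline intercepts: K1/α12 = 40/0.72 = 55.6 < K2 = 430; K2/α21 = 430/0.21 = 2050 > K1 = 40.
Since the inequalities point opposite ways, species 2 can invade but species 1 cannot.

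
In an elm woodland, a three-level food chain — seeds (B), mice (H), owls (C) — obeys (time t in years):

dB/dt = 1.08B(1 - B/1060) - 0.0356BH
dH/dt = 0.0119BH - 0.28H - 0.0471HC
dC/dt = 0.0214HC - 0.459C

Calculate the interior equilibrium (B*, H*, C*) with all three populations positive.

B* ≈ 311, H* ≈ 21.4, C* ≈ 72.5

From dC/dt = 0: 0.0214H* = 0.459, so H* = 21.4.
From dB/dt = 0: 1.08(1 - B*/1060) = 0.0356·21.4, giving B* = 1060·(1 - 0.707) = 311.
From dH/dt = 0: 0.0119·311 - 0.28 = 0.0471C*, so C* = 3.42/0.0471 = 72.5.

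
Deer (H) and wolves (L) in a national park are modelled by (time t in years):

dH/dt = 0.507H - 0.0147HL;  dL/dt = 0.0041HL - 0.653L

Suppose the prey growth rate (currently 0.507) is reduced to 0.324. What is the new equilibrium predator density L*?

L* ≈ 22

At the interior fixed point, setting dH/dt = 0 with H > 0 fixes L* = (prey growth rate)/(HL coefficient) — independent of the other coefficients.
With the change, L* = 0.324/0.0147 = 22; it falls from 34.5.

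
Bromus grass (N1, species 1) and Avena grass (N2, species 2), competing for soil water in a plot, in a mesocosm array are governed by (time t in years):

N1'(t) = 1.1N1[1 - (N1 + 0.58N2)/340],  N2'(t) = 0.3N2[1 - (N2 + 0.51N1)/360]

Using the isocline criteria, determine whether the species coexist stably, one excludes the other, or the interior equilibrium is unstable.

stable coexistence

Compare the nullcline intercepts: K1/α12 = 340/0.58 = 586 > K2 = 360; K2/α21 = 360/0.51 = 706 > K1 = 340.
Since both inequalities hold, each species can invade when rare, so the interior equilibrium is stable.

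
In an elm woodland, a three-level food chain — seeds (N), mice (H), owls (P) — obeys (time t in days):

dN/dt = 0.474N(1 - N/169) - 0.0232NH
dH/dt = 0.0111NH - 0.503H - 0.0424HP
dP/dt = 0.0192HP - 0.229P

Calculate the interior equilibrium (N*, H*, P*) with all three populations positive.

From dP/dt = 0: 0.0192H* = 0.229, so H* = 11.9.
From dN/dt = 0: 0.474(1 - N*/169) = 0.0232·11.9, giving N* = 169·(1 - 0.584) = 70.3.
From dH/dt = 0: 0.0111·70.3 - 0.503 = 0.0424P*, so P* = 0.278/0.0424 = 6.55.

N* ≈ 70.3, H* ≈ 11.9, P* ≈ 6.55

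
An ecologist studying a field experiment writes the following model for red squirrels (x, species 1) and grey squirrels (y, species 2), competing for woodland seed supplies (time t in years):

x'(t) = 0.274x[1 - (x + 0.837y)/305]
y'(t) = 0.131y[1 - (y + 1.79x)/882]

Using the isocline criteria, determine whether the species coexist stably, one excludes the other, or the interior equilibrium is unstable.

species 2 excludes species 1

Compare the nullcline intercepts: K1/α12 = 305/0.837 = 364 < K2 = 882; K2/α21 = 882/1.79 = 493 > K1 = 305.
Since the inequalities point opposite ways, species 2 can invade but species 1 cannot.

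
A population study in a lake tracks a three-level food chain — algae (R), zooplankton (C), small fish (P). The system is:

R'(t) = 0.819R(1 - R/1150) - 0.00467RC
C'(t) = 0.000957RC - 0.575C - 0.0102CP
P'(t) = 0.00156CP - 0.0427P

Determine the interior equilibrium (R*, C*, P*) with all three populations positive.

R* ≈ 971, C* ≈ 27.4, P* ≈ 34.7

From dP/dt = 0: 0.00156C* = 0.0427, so C* = 27.4.
From dR/dt = 0: 0.819(1 - R*/1150) = 0.00467·27.4, giving R* = 1150·(1 - 0.156) = 971.
From dC/dt = 0: 0.000957·971 - 0.575 = 0.0102P*, so P* = 0.354/0.0102 = 34.7.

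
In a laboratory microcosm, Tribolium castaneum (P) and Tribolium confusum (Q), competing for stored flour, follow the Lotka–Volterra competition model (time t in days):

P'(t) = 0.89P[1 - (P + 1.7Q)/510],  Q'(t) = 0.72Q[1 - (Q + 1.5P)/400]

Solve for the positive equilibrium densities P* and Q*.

P* ≈ 110, Q* ≈ 235

Setting both brackets to zero gives the nullclines P + 1.7Q = 510 and 1.5P + Q = 400.
Substituting Q = 400 - 1.5P into the first: P(1 - 1.7·1.5) = 510 - 1.7·400.
So P* = -170/-1.55 = 110, and then Q* = 400 - 1.5·110 = 235.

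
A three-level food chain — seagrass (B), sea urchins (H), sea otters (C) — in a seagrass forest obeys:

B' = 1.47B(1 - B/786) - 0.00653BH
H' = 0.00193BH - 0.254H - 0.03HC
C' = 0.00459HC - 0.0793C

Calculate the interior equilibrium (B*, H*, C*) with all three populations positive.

From dC/dt = 0: 0.00459H* = 0.0793, so H* = 17.3.
From dB/dt = 0: 1.47(1 - B*/786) = 0.00653·17.3, giving B* = 786·(1 - 0.0767) = 726.
From dH/dt = 0: 0.00193·726 - 0.254 = 0.03C*, so C* = 1.15/0.03 = 38.2.

B* ≈ 726, H* ≈ 17.3, C* ≈ 38.2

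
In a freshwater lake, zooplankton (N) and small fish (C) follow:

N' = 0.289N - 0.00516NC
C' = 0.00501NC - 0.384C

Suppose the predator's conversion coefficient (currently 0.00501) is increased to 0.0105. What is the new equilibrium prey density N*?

N* ≈ 36.6

At the interior fixed point, setting dC/dt = 0 with C > 0 fixes N* = (predator death rate)/(NC coefficient) — independent of the other coefficients.
With the change, N* = 0.384/0.0105 = 36.6; it falls from 76.6.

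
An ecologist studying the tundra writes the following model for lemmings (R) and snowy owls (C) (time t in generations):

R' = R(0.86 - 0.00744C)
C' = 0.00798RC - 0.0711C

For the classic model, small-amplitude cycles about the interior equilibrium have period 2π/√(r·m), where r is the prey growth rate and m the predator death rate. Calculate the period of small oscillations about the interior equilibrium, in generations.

Here r = 0.86 and m = 0.0711, so r·m = 0.0611.
ω = √0.0611 = 0.247 per generation, hence T = 2π/ω ≈ 25.4 generations.

T ≈ 25.4 generations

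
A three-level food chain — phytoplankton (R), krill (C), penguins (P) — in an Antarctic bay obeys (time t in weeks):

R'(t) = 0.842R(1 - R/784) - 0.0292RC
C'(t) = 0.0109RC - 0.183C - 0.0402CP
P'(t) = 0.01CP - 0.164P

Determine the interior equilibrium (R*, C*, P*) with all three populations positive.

R* ≈ 338, C* ≈ 16.4, P* ≈ 87.1

From dP/dt = 0: 0.01C* = 0.164, so C* = 16.4.
From dR/dt = 0: 0.842(1 - R*/784) = 0.0292·16.4, giving R* = 784·(1 - 0.569) = 338.
From dC/dt = 0: 0.0109·338 - 0.183 = 0.0402P*, so P* = 3.5/0.0402 = 87.1.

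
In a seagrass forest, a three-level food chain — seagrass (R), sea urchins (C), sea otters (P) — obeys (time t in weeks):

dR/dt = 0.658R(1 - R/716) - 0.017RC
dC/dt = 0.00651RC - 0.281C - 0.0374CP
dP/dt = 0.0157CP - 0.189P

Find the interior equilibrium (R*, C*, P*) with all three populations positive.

From dP/dt = 0: 0.0157C* = 0.189, so C* = 12.
From dR/dt = 0: 0.658(1 - R*/716) = 0.017·12, giving R* = 716·(1 - 0.311) = 493.
From dC/dt = 0: 0.00651·493 - 0.281 = 0.0374P*, so P* = 2.93/0.0374 = 78.4.

R* ≈ 493, C* ≈ 12, P* ≈ 78.4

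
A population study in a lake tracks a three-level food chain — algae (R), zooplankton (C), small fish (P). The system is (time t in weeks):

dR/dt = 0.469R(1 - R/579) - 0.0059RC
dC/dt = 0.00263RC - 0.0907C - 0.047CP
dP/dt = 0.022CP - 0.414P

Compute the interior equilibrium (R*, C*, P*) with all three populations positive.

R* ≈ 442, C* ≈ 18.8, P* ≈ 22.8

From dP/dt = 0: 0.022C* = 0.414, so C* = 18.8.
From dR/dt = 0: 0.469(1 - R*/579) = 0.0059·18.8, giving R* = 579·(1 - 0.237) = 442.
From dC/dt = 0: 0.00263·442 - 0.0907 = 0.047P*, so P* = 1.07/0.047 = 22.8.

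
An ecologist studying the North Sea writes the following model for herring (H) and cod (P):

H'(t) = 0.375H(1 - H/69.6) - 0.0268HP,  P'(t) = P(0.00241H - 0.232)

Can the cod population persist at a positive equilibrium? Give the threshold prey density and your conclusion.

Threshold H = 96.3; K < 96.3, so no, the predator goes extinct.

The predator equation gives dP/dt > 0 only when H > 0.232/0.00241 = 96.3.
Without the predator, H → K = 69.6. Since 69.6 < 96.3, the predator cannot invade.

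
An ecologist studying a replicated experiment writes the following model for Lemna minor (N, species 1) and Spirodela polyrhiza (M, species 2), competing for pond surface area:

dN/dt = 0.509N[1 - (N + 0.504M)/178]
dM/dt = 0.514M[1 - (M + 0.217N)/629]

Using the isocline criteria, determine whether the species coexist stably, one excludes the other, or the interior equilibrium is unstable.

species 2 excludes species 1

Compare the nullcline intercepts: K1/α12 = 178/0.504 = 353 < K2 = 629; K2/α21 = 629/0.217 = 2900 > K1 = 178.
Since the inequalities point opposite ways, species 2 can invade but species 1 cannot.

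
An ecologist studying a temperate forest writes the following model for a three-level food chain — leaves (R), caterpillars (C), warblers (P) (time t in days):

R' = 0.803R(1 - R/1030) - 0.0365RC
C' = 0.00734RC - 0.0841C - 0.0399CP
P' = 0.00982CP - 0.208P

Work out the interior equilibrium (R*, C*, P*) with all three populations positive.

From dP/dt = 0: 0.00982C* = 0.208, so C* = 21.2.
From dR/dt = 0: 0.803(1 - R*/1030) = 0.0365·21.2, giving R* = 1030·(1 - 0.963) = 38.3.
From dC/dt = 0: 0.00734·38.3 - 0.0841 = 0.0399P*, so P* = 0.197/0.0399 = 4.94.

R* ≈ 38.3, C* ≈ 21.2, P* ≈ 4.94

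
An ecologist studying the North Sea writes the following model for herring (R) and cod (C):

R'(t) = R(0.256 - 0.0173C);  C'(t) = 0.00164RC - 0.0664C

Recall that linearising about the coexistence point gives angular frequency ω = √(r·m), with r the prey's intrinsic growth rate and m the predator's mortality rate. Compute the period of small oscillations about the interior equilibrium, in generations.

Here r = 0.256 and m = 0.0664, so r·m = 0.017.
ω = √0.017 = 0.13 per generation, hence T = 2π/ω ≈ 48.2 generations.

T ≈ 48.2 generations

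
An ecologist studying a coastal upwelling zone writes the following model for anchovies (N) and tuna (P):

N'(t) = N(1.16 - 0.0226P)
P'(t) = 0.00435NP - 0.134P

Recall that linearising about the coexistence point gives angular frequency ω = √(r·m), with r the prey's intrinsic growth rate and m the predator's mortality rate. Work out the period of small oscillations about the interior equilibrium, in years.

T ≈ 15.9 years

Here r = 1.16 and m = 0.134, so r·m = 0.155.
ω = √0.155 = 0.394 per year, hence T = 2π/ω ≈ 15.9 years.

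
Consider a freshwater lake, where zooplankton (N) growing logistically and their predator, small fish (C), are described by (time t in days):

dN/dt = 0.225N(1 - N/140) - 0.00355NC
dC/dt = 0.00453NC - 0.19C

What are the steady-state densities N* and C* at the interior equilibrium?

N* ≈ 41.9, C* ≈ 44.4

From dC/dt = 0 with C > 0: 0.00453N* = 0.19, so N* = 41.9.
Substitute into dN/dt = 0: 0.225(1 - 41.9/140) = 0.00355C*.
The bracket is 0.7, giving C* = 0.158/0.00355 = 44.4.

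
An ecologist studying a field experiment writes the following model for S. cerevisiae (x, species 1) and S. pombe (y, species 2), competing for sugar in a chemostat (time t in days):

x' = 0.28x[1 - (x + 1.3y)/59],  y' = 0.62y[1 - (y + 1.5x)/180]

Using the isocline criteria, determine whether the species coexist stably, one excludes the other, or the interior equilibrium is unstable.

Compare the nullcline intercepts: K1/α12 = 59/1.3 = 45.4 < K2 = 180; K2/α21 = 180/1.5 = 120 > K1 = 59.
Since the inequalities point opposite ways, species 2 can invade but species 1 cannot.

species 2 excludes species 1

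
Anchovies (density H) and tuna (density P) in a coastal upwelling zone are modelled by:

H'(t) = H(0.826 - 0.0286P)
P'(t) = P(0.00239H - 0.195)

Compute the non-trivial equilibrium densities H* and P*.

Set dP/dt = 0 with P > 0: 0.00239H - 0.195 = 0, so H* = 0.195/0.00239 = 81.6.
Set dH/dt = 0 with H > 0: 0.826 - 0.0286P = 0, so P* = 0.826/0.0286 = 28.9.

H* ≈ 81.6, P* ≈ 28.9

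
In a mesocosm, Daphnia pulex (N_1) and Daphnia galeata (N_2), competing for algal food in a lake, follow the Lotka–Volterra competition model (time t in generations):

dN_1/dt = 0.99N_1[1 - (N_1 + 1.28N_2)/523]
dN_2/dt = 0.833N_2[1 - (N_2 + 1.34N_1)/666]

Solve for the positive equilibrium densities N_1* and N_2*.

Setting both brackets to zero gives the nullclines N_1 + 1.28N_2 = 523 and 1.34N_1 + N_2 = 666.
Substituting N_2 = 666 - 1.34N_1 into the first: N_1(1 - 1.28·1.34) = 523 - 1.28·666.
So N_1* = -329/-0.715 = 461, and then N_2* = 666 - 1.34·461 = 48.7.

N_1* ≈ 461, N_2* ≈ 48.7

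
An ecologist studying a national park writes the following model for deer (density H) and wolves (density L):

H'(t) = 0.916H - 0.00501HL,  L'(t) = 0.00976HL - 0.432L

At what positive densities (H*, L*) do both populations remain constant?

H* ≈ 44.3, L* ≈ 183

Set dL/dt = 0 with L > 0: 0.00976H - 0.432 = 0, so H* = 0.432/0.00976 = 44.3.
Set dH/dt = 0 with H > 0: 0.916 - 0.00501L = 0, so L* = 0.916/0.00501 = 183.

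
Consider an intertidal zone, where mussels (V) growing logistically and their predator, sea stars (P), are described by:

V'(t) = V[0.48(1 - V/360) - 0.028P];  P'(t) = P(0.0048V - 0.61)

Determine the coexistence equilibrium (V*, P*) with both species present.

V* ≈ 127, P* ≈ 11.1

From dP/dt = 0 with P > 0: 0.0048V* = 0.61, so V* = 127.
Substitute into dV/dt = 0: 0.48(1 - 127/360) = 0.028P*.
The bracket is 0.647, giving P* = 0.311/0.028 = 11.1.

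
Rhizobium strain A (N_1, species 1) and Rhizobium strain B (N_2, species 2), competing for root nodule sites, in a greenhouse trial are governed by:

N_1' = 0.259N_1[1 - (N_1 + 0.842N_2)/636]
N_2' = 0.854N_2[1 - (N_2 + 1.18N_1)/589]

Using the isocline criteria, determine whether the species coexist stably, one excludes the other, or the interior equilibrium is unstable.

Compare the nullcline intercepts: K1/α12 = 636/0.842 = 755 > K2 = 589; K2/α21 = 589/1.18 = 499 < K1 = 636.
Since the inequalities point opposite ways, species 1 can invade but species 2 cannot.

species 1 excludes species 2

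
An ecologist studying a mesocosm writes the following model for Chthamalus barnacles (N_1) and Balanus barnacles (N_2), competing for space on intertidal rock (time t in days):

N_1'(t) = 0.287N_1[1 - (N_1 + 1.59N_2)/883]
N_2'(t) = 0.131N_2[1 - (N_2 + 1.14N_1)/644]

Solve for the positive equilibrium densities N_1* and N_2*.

N_1* ≈ 173, N_2* ≈ 446

Setting both brackets to zero gives the nullclines N_1 + 1.59N_2 = 883 and 1.14N_1 + N_2 = 644.
Substituting N_2 = 644 - 1.14N_1 into the first: N_1(1 - 1.59·1.14) = 883 - 1.59·644.
So N_1* = -141/-0.813 = 173, and then N_2* = 644 - 1.14·173 = 446.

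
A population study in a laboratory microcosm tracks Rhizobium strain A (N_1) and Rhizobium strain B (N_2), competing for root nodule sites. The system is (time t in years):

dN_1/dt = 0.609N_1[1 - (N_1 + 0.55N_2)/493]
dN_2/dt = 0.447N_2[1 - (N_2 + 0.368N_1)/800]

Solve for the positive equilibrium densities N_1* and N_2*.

N_1* ≈ 66.4, N_2* ≈ 776

Setting both brackets to zero gives the nullclines N_1 + 0.55N_2 = 493 and 0.368N_1 + N_2 = 800.
Substituting N_2 = 800 - 0.368N_1 into the first: N_1(1 - 0.55·0.368) = 493 - 0.55·800.
So N_1* = 53/0.798 = 66.4, and then N_2* = 800 - 0.368·66.4 = 776.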